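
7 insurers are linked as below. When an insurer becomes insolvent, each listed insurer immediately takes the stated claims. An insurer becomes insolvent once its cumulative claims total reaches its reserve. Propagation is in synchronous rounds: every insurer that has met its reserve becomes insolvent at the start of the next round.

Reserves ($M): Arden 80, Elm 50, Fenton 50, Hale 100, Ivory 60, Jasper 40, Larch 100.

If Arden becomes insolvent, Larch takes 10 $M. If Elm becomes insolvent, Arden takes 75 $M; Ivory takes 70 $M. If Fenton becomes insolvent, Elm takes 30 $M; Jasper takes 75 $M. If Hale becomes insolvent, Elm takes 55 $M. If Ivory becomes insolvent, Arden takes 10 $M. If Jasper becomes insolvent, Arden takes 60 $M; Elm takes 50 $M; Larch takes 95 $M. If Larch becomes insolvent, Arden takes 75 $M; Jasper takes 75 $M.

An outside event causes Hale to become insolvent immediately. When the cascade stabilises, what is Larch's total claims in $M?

Round 1 — Hale becomes insolvent (initial).
  Elm: +55 → 55 ≥ 50
Round 2 — Elm becomes insolvent.
  Arden: +75 → 75 < 80
  Ivory: +70 → 70 ≥ 60
Round 3 — Ivory becomes insolvent.
  Arden: +10 → 85 ≥ 80
Round 4 — Arden becomes insolvent.
  Larch: +10 → 10 < 100
No further insolvencies.

10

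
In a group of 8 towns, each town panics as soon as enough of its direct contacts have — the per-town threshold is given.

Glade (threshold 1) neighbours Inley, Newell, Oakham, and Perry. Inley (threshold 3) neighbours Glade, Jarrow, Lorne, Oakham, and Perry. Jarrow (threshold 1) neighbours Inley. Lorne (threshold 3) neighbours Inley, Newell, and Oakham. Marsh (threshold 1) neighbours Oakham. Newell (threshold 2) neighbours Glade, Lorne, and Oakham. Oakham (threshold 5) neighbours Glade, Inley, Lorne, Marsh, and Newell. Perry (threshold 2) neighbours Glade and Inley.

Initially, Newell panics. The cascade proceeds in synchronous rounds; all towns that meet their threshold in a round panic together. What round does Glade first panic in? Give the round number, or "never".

2

Round 1 — Newell panics (initial).
Round 2 — checking thresholds:
  Glade: 1 of 4 neighbours ≥ 1, panics.
  Lorne: 1 of 3 neighbours < 3, holds.
  Oakham: 1 of 5 neighbours < 5, holds.
Round 3 — no new panics; cascade stops.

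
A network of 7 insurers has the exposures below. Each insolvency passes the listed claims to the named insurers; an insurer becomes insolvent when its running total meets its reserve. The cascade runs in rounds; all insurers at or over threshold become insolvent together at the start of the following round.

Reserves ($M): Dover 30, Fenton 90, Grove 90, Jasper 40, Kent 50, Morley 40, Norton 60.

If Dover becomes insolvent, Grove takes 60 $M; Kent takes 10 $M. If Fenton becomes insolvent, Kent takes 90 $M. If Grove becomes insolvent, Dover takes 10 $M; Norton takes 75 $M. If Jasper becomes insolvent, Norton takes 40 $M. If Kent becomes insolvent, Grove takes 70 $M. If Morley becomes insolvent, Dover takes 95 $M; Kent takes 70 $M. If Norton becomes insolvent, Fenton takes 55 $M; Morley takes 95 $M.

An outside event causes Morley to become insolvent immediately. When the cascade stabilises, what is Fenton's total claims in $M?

55

Round 1 — Morley becomes insolvent (initial).
  Dover: +95 → 95 ≥ 30
  Kent: +70 → 70 ≥ 50
Round 2 — Dover, Kent become insolvent.
  Grove: +60+70 → 130 ≥ 90
Round 3 — Grove becomes insolvent.
  Norton: +75 → 75 ≥ 60
Round 4 — Norton becomes insolvent.
  Fenton: +55 → 55 < 90
No further insolvencies.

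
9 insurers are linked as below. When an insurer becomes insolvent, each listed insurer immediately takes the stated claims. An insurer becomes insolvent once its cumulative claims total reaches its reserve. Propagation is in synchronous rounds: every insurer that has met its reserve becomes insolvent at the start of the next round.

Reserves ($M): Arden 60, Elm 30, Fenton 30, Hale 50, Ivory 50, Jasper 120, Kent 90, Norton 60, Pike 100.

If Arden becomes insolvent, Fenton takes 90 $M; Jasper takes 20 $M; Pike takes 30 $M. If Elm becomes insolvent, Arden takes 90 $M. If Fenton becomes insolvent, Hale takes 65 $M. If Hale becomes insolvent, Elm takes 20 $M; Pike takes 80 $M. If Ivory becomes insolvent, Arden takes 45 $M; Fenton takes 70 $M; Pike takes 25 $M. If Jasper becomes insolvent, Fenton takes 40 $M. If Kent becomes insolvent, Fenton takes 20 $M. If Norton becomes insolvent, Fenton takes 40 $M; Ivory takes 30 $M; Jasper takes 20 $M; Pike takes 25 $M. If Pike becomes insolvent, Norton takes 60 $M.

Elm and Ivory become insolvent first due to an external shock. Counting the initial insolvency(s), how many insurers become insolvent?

7

Round 1 — Elm, Ivory become insolvent (initial).
  Arden: +90+45 → 135 ≥ 60
  Fenton: +70 → 70 ≥ 30
  Pike: +25 → 25 < 100
Round 2 — Arden, Fenton become insolvent.
  Hale: +65 → 65 ≥ 50
  Jasper: +20 → 20 < 120
  Pike: +30 → 55 < 100
Round 3 — Hale becomes insolvent.
  Pike: +80 → 135 ≥ 100
Round 4 — Pike becomes insolvent.
  Norton: +60 → 60 ≥ 60
Round 5 — Norton becomes insolvent.
  Jasper: +20 → 40 < 120
No further insolvencies.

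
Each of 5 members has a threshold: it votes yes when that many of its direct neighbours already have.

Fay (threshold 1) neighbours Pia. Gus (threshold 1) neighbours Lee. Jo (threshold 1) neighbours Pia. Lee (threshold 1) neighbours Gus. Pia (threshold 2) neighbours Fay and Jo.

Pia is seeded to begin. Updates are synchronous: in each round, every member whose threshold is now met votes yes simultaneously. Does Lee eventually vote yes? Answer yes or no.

Round 1 — Pia votes yes (initial).
Round 2 — checking thresholds:
  Fay: 1 of 1 neighbours ≥ 1, votes yes.
  Jo: 1 of 1 neighbours ≥ 1, votes yes.
Round 3 — no new yes votes; cascade stops.

no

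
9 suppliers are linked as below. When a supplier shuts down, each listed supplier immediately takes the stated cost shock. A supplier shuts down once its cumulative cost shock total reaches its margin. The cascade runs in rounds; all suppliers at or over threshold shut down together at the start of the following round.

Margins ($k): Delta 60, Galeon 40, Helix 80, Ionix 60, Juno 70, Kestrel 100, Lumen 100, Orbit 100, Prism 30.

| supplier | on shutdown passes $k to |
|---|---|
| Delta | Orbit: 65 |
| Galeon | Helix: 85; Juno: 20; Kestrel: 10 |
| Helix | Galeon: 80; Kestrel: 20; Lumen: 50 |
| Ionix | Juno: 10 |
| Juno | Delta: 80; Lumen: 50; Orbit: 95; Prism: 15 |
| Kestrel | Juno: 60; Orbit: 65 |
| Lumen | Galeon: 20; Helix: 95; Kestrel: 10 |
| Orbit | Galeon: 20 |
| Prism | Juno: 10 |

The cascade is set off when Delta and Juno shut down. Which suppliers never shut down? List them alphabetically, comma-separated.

Round 1 — Delta, Juno shut down (initial).
  Lumen: +50 → 50 < 100
  Orbit: +65+95 → 160 ≥ 100
  Prism: +15 → 15 < 30
Round 2 — Orbit shuts down.
  Galeon: +20 → 20 < 40
No further shutdowns.

Galeon, Helix, Ionix, Kestrel, Lumen, Prism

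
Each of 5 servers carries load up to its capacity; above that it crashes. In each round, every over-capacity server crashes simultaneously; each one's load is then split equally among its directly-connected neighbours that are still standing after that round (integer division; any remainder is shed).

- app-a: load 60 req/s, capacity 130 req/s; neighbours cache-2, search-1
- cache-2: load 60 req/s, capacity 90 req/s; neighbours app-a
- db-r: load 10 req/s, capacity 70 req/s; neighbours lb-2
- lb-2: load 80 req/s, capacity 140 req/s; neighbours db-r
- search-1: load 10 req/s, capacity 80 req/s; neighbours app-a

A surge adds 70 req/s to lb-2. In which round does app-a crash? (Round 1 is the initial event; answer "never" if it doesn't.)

Round 1 — lb-2 at 150 > 140. lb-2 crashes.
  lb-2 sheds 150 req/s to db-r: 150 each.
    db-r: 10+150 = 160 > 70
Round 2 — db-r crashes.
  db-r sheds 160 req/s: no online neighbours, lost.
No further crashes.

never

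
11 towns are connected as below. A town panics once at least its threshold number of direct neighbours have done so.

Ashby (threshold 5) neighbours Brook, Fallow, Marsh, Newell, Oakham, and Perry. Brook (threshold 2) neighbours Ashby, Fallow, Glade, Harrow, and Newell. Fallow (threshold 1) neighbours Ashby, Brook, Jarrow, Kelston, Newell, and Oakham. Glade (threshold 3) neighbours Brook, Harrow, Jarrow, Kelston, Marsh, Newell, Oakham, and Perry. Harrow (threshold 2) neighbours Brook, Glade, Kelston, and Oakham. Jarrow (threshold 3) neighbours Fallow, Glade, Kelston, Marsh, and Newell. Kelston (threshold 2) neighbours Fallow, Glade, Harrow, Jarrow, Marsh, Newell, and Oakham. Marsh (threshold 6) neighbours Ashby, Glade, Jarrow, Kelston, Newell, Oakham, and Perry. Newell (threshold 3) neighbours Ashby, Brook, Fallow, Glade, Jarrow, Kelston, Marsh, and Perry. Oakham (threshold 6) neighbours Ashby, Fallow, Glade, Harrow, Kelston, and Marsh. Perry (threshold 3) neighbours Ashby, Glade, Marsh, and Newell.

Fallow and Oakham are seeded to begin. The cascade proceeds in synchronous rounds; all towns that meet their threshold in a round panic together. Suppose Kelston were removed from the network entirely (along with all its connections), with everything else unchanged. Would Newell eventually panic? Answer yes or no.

no

With Kelston removed:
Round 1 — Fallow, Oakham panic (initial).
Round 2 — no new panics; cascade stops.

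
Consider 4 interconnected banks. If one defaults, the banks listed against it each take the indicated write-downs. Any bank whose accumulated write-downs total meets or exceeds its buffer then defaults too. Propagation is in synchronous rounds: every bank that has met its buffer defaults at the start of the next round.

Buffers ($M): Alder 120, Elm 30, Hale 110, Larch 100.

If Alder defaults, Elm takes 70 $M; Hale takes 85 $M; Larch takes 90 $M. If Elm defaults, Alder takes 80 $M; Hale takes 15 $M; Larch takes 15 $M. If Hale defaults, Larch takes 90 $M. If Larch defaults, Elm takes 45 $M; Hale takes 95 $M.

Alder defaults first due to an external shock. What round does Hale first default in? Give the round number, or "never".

4

Round 1 — Alder defaults (initial).
  Elm: +70 → 70 ≥ 30
  Hale: +85 → 85 < 110
  Larch: +90 → 90 < 100
Round 2 — Elm defaults.
  Hale: +15 → 100 < 110
  Larch: +15 → 105 ≥ 100
Round 3 — Larch defaults.
  Hale: +95 → 195 ≥ 110
Round 4 — Hale defaults.
No further defaults.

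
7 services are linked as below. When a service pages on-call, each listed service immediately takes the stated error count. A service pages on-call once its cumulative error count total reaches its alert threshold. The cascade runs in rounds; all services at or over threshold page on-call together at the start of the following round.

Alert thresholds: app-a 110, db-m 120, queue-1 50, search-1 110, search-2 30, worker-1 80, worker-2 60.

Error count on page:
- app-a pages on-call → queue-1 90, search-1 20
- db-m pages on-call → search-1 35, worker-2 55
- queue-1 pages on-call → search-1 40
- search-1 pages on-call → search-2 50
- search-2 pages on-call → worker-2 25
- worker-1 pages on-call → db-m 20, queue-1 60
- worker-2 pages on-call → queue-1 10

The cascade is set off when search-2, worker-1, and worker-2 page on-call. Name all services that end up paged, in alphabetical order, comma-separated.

queue-1, search-2, worker-1, worker-2

Round 1 — search-2, worker-1, worker-2 page on-call (initial).
  db-m: +20 → 20 < 120
  queue-1: +60+10 → 70 ≥ 50
Round 2 — queue-1 pages on-call.
  search-1: +40 → 40 < 110
No further pages.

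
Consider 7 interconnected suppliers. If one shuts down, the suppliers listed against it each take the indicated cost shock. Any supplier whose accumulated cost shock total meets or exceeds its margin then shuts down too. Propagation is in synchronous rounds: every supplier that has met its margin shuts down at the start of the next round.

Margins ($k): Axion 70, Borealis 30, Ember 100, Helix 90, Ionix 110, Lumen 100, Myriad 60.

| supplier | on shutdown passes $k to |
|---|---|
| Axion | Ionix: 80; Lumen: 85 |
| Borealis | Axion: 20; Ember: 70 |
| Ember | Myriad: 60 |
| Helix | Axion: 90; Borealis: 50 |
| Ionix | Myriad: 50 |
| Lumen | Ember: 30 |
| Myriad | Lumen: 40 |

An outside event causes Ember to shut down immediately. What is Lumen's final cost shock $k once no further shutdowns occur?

40

Round 1 — Ember shuts down (initial).
  Myriad: +60 → 60 ≥ 60
Round 2 — Myriad shuts down.
  Lumen: +40 → 40 < 100
No further shutdowns.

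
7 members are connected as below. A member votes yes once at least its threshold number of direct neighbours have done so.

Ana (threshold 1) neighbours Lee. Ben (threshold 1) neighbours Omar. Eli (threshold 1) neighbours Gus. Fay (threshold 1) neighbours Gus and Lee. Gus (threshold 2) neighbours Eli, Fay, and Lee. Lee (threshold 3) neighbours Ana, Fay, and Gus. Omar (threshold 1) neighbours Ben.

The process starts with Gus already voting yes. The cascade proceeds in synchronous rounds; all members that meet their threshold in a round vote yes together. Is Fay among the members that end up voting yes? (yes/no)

yes

Round 1 — Gus votes yes (initial).
Round 2 — checking thresholds:
  Eli: 1 of 1 neighbours ≥ 1, votes yes.
  Fay: 1 of 2 neighbours ≥ 1, votes yes.
  Lee: 1 of 3 neighbours < 3, holds.
Round 3 — no new yes votes; cascade stops.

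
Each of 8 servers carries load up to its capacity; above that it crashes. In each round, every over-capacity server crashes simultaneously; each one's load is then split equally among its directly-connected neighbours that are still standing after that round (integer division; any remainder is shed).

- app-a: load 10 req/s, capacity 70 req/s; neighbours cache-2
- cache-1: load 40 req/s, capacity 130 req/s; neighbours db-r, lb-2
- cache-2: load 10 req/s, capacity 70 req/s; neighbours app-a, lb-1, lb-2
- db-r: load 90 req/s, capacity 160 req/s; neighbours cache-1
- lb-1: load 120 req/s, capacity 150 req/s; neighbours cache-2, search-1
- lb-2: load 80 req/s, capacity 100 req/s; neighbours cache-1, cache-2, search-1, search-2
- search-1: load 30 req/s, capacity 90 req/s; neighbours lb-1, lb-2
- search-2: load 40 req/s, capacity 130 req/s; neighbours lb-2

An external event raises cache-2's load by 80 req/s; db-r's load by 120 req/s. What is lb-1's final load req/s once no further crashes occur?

Round 1 — cache-2 at 90 > 70; db-r at 210 > 160. cache-2, db-r crash.
  cache-2 sheds 90 req/s to app-a, lb-1, lb-2: 30 each.
    app-a: 10+30 = 40 ≤ 70
    lb-1: 120+30 = 150 ≤ 150
    lb-2: 80+30 = 110 > 100
  db-r sheds 210 req/s to cache-1: 210 each.
    cache-1: 40+210 = 250 > 130
Round 2 — cache-1, lb-2 crash.
  cache-1 sheds 250 req/s: no online neighbours, lost.
  lb-2 sheds 110 req/s to search-1, search-2: 55 each.
    search-1: 30+55 = 85 ≤ 90
    search-2: 40+55 = 95 ≤ 130
No further crashes.

150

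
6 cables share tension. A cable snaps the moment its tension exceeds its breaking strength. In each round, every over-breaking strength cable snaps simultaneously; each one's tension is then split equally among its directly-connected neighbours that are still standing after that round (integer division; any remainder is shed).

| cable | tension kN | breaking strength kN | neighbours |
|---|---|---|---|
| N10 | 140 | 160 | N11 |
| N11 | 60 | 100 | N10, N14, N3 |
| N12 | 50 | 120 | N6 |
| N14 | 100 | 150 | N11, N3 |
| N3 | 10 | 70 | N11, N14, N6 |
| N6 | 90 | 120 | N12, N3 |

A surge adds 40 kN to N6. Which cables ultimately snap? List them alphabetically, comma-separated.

N3, N6

Round 1 — N6 at 130 > 120. N6 snaps.
  N6 sheds 130 kN to N12, N3: 65 each.
    N12: 50+65 = 115 ≤ 120
    N3: 10+65 = 75 > 70
Round 2 — N3 snaps.
  N3 sheds 75 kN to N11, N14: 37 each (1 lost).
    N11: 60+37 = 97 ≤ 100
    N14: 100+37 = 137 ≤ 150
No further breaks.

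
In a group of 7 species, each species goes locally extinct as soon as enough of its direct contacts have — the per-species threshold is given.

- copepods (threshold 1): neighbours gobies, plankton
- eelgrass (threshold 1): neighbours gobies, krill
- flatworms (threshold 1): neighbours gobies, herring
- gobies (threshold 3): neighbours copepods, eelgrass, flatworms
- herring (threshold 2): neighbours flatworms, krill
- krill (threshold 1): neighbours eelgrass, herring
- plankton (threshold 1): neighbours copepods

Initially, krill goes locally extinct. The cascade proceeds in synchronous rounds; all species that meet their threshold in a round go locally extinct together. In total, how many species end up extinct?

2

Round 1 — krill goes locally extinct (initial).
Round 2 — checking thresholds:
  eelgrass: 1 of 2 neighbours ≥ 1, goes locally extinct.
  herring: 1 of 2 neighbours < 2, below threshold.
Round 3 — no new extinctions; cascade stops.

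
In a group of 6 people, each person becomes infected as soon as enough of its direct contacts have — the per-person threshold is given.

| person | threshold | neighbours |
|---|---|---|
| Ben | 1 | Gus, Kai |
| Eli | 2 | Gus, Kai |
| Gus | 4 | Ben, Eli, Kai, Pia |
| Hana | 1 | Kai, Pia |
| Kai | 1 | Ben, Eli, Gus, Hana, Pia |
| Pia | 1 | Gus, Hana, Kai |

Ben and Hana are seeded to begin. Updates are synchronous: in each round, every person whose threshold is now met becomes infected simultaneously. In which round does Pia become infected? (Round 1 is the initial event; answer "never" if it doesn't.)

2

Round 1 — Ben, Hana become infected (initial).
Round 2 — checking thresholds:
  Gus: 1 of 4 neighbours < 4, holds.
  Kai: 2 of 5 neighbours ≥ 1, becomes infected.
  Pia: 1 of 3 neighbours ≥ 1, becomes infected.
Round 3 — no new infections; cascade stops.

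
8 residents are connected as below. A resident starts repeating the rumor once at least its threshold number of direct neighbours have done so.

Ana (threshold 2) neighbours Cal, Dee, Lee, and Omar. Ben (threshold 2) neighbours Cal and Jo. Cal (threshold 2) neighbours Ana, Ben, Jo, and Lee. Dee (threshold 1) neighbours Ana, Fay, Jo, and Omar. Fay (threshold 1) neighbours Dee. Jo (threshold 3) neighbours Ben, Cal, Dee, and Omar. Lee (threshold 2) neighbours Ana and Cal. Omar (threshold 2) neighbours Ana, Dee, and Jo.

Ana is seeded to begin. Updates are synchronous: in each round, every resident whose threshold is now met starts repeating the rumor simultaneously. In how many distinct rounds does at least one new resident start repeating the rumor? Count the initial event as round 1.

3

Round 1 — Ana starts repeating the rumor (initial).
Round 2 — checking thresholds:
  Cal: 1 of 4 neighbours < 2, below threshold.
  Dee: 1 of 4 neighbours ≥ 1, starts repeating the rumor.
  Lee: 1 of 2 neighbours < 2, below threshold.
  Omar: 1 of 3 neighbours < 2, below threshold.
Round 3 — checking thresholds:
  Cal: 1 of 4 neighbours < 2, below threshold.
  Fay: 1 of 1 neighbours ≥ 1, starts repeating the rumor.
  Jo: 1 of 4 neighbours < 3, below threshold.
  Lee: 1 of 2 neighbours < 2, below threshold.
  Omar: 2 of 3 neighbours ≥ 2, starts repeating the rumor.
Round 4 — no new spreads; cascade stops.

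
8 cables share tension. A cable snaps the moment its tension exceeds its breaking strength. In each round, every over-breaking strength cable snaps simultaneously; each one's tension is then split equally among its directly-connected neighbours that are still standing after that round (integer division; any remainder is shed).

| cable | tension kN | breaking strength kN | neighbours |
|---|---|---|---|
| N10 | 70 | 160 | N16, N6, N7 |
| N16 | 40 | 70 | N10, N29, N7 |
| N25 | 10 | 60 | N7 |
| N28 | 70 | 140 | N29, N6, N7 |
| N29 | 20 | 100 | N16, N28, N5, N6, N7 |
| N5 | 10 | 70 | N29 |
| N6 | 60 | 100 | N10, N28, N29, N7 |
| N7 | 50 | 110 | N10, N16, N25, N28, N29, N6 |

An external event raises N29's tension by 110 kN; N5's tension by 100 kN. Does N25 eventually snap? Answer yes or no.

no

Round 1 — N29 at 130 > 100; N5 at 110 > 70. N29, N5 snap.
  N29 sheds 130 kN to N16, N28, N6, N7: 32 each (2 lost).
    N16: 40+32 = 72 > 70
    N28: 70+32 = 102 ≤ 140
    N6: 60+32 = 92 ≤ 100
    N7: 50+32 = 82 ≤ 110
  N5 sheds 110 kN: no online neighbours, lost.
Round 2 — N16 snaps.
  N16 sheds 72 kN to N10, N7: 36 each.
    N10: 70+36 = 106 ≤ 160
    N7: 82+36 = 118 > 110
Round 3 — N7 snaps.
  N7 sheds 118 kN to N10, N25, N28, N6: 29 each (2 lost).
    N10: 106+29 = 135 ≤ 160
    N25: 10+29 = 39 ≤ 60
    N28: 102+29 = 131 ≤ 140
    N6: 92+29 = 121 > 100
Round 4 — N6 snaps.
  N6 sheds 121 kN to N10, N28: 60 each (1 lost).
    N10: 135+60 = 195 > 160
    N28: 131+60 = 191 > 140
Round 5 — N10, N28 snap.
  N10 sheds 195 kN: no online neighbours, lost.
  N28 sheds 191 kN: no online neighbours, lost.
No further breaks.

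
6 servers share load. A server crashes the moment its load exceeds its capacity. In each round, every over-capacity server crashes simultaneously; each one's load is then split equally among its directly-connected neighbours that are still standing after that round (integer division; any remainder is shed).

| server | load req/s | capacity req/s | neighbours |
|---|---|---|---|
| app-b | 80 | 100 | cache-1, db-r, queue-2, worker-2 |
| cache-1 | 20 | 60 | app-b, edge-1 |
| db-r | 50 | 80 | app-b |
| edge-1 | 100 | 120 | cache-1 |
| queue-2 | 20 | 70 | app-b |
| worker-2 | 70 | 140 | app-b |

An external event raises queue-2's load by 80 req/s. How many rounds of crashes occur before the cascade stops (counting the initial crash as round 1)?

Round 1 — queue-2 at 100 > 70. queue-2 crashes.
  queue-2 sheds 100 req/s to app-b: 100 each.
    app-b: 80+100 = 180 > 100
Round 2 — app-b crashes.
  app-b sheds 180 req/s to cache-1, db-r, worker-2: 60 each.
    cache-1: 20+60 = 80 > 60
    db-r: 50+60 = 110 > 80
    worker-2: 70+60 = 130 ≤ 140
Round 3 — cache-1, db-r crash.
  cache-1 sheds 80 req/s to edge-1: 80 each.
    edge-1: 100+80 = 180 > 120
  db-r sheds 110 req/s: no online neighbours, lost.
Round 4 — edge-1 crashes.
  edge-1 sheds 180 req/s: no online neighbours, lost.
No further crashes.

4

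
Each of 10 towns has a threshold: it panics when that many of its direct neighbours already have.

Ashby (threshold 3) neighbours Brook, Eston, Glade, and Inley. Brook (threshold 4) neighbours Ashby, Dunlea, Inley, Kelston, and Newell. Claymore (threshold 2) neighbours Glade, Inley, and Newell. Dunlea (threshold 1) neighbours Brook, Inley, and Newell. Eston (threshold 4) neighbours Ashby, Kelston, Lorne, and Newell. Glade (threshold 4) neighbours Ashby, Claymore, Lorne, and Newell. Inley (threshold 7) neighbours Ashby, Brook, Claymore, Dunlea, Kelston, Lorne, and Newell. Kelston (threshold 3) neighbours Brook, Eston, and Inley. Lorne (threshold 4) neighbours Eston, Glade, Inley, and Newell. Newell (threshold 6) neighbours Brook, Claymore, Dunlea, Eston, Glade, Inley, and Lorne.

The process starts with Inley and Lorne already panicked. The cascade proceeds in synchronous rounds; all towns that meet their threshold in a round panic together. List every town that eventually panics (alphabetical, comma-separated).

Dunlea, Inley, Lorne

Round 1 — Inley, Lorne panic (initial).
Round 2 — checking thresholds:
  Ashby: 1 of 4 neighbours < 3, holds.
  Brook: 1 of 5 neighbours < 4, holds.
  Claymore: 1 of 3 neighbours < 2, holds.
  Dunlea: 1 of 3 neighbours ≥ 1, panics.
  Eston: 1 of 4 neighbours < 4, holds.
  Glade: 1 of 4 neighbours < 4, holds.
  Kelston: 1 of 3 neighbours < 3, holds.
  Newell: 2 of 7 neighbours < 6, holds.
Round 3 — no new panics; cascade stops.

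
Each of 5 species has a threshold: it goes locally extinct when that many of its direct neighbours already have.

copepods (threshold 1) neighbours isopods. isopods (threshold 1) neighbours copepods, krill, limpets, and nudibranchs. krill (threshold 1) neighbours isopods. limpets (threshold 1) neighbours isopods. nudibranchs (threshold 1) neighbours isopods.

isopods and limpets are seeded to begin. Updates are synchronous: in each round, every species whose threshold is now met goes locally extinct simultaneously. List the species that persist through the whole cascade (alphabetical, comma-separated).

Round 1 — isopods, limpets go locally extinct (initial).
Round 2 — checking thresholds:
  copepods: 1 of 1 neighbours ≥ 1, goes locally extinct.
  krill: 1 of 1 neighbours ≥ 1, goes locally extinct.
  nudibranchs: 1 of 1 neighbours ≥ 1, goes locally extinct.
Round 3 — no new extinctions; cascade stops.

none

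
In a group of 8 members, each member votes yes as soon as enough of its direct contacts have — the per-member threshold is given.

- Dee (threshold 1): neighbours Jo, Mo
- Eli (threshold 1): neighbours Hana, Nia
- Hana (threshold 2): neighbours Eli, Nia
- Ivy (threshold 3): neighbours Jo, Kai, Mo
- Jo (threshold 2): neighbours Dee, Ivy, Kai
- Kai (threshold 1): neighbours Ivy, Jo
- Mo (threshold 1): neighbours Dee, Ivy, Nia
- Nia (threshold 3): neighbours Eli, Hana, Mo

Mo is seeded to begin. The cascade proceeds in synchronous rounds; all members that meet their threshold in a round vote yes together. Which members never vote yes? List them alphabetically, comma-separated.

Eli, Hana, Ivy, Jo, Kai, Nia

Round 1 — Mo votes yes (initial).
Round 2 — checking thresholds:
  Dee: 1 of 2 neighbours ≥ 1, votes yes.
  Ivy: 1 of 3 neighbours < 3, holds.
  Nia: 1 of 3 neighbours < 3, holds.
Round 3 — no new yes votes; cascade stops.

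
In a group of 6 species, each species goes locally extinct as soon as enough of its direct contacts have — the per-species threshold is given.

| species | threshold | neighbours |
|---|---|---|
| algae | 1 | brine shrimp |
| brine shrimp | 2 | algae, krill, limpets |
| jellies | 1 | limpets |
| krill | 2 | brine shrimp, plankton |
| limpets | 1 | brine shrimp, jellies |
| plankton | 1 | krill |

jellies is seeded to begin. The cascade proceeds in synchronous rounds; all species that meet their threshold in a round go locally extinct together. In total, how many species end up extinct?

2

Round 1 — jellies goes locally extinct (initial).
Round 2 — checking thresholds:
  limpets: 1 of 2 neighbours ≥ 1, goes locally extinct.
Round 3 — no new extinctions; cascade stops.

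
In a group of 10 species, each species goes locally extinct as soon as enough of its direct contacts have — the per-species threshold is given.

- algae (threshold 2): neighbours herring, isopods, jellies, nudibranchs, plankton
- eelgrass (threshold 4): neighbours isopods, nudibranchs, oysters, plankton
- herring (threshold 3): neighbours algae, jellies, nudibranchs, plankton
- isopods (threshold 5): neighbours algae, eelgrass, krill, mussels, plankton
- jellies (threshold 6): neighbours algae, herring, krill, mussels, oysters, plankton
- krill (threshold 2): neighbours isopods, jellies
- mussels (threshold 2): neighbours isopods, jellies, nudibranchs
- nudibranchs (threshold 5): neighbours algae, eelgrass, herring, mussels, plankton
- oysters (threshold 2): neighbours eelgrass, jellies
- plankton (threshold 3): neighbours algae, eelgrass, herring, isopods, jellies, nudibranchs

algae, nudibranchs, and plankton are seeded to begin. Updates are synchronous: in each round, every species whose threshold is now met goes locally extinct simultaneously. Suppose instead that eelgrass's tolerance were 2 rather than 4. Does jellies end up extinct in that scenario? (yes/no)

no

With eelgrass's tolerance at 2:
Round 1 — algae, nudibranchs, plankton go locally extinct (initial).
Round 2 — checking thresholds:
  eelgrass: 2 of 4 neighbours ≥ 2, goes locally extinct.
  herring: 3 of 4 neighbours ≥ 3, goes locally extinct.
  isopods: 2 of 5 neighbours < 5, not yet.
  jellies: 2 of 6 neighbours < 6, not yet.
  mussels: 1 of 3 neighbours < 2, not yet.
Round 3 — no new extinctions; cascade stops.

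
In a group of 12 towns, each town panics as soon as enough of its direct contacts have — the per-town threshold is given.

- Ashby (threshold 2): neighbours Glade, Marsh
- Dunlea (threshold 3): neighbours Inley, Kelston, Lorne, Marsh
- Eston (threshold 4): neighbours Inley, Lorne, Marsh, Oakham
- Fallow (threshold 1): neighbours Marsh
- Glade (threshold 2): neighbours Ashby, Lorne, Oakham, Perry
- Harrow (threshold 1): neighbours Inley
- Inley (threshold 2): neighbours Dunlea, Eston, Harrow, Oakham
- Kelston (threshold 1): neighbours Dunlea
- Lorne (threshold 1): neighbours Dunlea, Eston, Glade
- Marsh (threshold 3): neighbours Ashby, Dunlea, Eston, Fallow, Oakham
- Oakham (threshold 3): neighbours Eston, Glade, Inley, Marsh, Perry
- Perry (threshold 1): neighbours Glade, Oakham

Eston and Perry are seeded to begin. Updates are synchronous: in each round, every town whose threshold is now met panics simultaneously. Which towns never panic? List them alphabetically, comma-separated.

Ashby, Dunlea, Fallow, Kelston, Marsh

Round 1 — Eston, Perry panic (initial).
Round 2 — checking thresholds:
  Glade: 1 of 4 neighbours < 2, below threshold.
  Inley: 1 of 4 neighbours < 2, below threshold.
  Lorne: 1 of 3 neighbours ≥ 1, panics.
  Marsh: 1 of 5 neighbours < 3, below threshold.
  Oakham: 2 of 5 neighbours < 3, below threshold.
Round 3 — checking thresholds:
  Dunlea: 1 of 4 neighbours < 3, below threshold.
  Glade: 2 of 4 neighbours ≥ 2, panics.
  Inley: 1 of 4 neighbours < 2, below threshold.
  Marsh: 1 of 5 neighbours < 3, below threshold.
  Oakham: 2 of 5 neighbours < 3, below threshold.
Round 4 — checking thresholds:
  Ashby: 1 of 2 neighbours < 2, below threshold.
  Dunlea: 1 of 4 neighbours < 3, below threshold.
  Inley: 1 of 4 neighbours < 2, below threshold.
  Marsh: 1 of 5 neighbours < 3, below threshold.
  Oakham: 3 of 5 neighbours ≥ 3, panics.
Round 5 — checking thresholds:
  Ashby: 1 of 2 neighbours < 2, below threshold.
  Dunlea: 1 of 4 neighbours < 3, below threshold.
  Inley: 2 of 4 neighbours ≥ 2, panics.
  Marsh: 2 of 5 neighbours < 3, below threshold.
Round 6 — checking thresholds:
  Ashby: 1 of 2 neighbours < 2, below threshold.
  Dunlea: 2 of 4 neighbours < 3, below threshold.
  Harrow: 1 of 1 neighbours ≥ 1, panics.
  Marsh: 2 of 5 neighbours < 3, below threshold.
Round 7 — no new panics; cascade stops.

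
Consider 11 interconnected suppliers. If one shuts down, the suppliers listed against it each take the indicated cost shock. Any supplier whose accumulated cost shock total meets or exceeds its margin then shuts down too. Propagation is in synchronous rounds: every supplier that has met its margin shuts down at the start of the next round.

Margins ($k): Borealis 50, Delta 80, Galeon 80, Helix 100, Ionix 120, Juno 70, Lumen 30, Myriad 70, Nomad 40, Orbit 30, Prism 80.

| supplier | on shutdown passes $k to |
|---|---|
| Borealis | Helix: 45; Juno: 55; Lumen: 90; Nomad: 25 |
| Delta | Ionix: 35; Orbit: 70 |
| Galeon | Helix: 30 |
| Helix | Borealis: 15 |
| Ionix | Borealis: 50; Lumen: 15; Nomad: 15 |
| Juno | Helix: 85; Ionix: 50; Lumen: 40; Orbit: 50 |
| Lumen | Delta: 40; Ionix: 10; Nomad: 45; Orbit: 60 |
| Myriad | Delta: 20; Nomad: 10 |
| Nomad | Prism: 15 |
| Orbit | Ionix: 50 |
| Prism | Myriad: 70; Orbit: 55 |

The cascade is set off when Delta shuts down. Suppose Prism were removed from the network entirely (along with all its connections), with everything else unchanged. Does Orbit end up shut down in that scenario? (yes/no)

With Prism removed:
Round 1 — Delta shuts down (initial).
  Ionix: +35 → 35 < 120
  Orbit: +70 → 70 ≥ 30
Round 2 — Orbit shuts down.
  Ionix: +50 → 85 < 120
No further shutdowns.

yes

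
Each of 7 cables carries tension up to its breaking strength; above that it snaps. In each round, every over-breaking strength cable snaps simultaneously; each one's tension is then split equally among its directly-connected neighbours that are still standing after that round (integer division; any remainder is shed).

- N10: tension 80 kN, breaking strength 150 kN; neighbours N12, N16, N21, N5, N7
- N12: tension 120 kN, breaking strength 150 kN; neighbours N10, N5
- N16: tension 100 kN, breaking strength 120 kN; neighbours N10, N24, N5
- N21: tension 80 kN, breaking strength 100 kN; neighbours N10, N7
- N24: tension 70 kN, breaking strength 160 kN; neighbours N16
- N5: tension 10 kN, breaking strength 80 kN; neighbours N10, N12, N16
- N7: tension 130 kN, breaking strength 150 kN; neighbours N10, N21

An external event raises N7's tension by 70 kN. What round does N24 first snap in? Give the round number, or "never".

never

Round 1 — N7 at 200 > 150. N7 snaps.
  N7 sheds 200 kN to N10, N21: 100 each.
    N10: 80+100 = 180 > 150
    N21: 80+100 = 180 > 100
Round 2 — N10, N21 snap.
  N10 sheds 180 kN to N12, N16, N5: 60 each.
    N12: 120+60 = 180 > 150
    N16: 100+60 = 160 > 120
    N5: 10+60 = 70 ≤ 80
  N21 sheds 180 kN: no online neighbours, lost.
Round 3 — N12, N16 snap.
  N12 sheds 180 kN to N5: 180 each.
    N5: 70+180 = 250 > 80
  N16 sheds 160 kN to N24, N5: 80 each.
    N24: 70+80 = 150 ≤ 160
    N5: 250+80 = 330 > 80
Round 4 — N5 snaps.
  N5 sheds 330 kN: no online neighbours, lost.
No further breaks.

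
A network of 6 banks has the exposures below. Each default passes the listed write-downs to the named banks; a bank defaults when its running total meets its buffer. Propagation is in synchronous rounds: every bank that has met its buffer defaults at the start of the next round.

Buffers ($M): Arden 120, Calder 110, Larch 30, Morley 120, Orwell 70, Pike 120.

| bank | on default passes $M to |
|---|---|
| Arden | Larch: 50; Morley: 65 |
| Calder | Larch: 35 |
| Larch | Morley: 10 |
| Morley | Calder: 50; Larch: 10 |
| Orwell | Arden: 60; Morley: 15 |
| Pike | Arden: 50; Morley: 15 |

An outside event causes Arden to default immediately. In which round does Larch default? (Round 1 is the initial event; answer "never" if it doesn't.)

2

Round 1 — Arden defaults (initial).
  Larch: +50 → 50 ≥ 30
  Morley: +65 → 65 < 120
Round 2 — Larch defaults.
  Morley: +10 → 75 < 120
No further defaults.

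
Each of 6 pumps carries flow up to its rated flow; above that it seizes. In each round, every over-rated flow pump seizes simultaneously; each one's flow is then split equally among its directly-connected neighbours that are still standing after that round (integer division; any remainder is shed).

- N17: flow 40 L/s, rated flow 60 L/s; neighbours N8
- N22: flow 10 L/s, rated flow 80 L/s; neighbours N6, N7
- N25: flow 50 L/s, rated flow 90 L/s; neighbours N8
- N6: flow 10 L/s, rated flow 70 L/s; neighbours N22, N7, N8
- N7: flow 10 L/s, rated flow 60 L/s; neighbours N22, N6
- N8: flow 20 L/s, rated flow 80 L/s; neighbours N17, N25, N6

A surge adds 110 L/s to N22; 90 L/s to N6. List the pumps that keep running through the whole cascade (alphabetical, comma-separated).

Round 1 — N22 at 120 > 80; N6 at 100 > 70. N22, N6 seize.
  N22 sheds 120 L/s to N7: 120 each.
    N7: 10+120 = 130 > 60
  N6 sheds 100 L/s to N7, N8: 50 each.
    N7: 130+50 = 180 > 60
    N8: 20+50 = 70 ≤ 80
Round 2 — N7 seizes.
  N7 sheds 180 L/s: no online neighbours, lost.
No further seizures.

N17, N25, N8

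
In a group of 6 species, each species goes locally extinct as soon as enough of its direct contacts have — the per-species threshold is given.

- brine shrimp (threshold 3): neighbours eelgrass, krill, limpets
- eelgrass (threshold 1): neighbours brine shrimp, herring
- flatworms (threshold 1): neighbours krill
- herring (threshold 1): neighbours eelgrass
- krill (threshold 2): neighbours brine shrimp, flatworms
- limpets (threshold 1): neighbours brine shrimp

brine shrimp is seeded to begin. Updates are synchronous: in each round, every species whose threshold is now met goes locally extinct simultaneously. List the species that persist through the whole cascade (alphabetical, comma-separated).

Round 1 — brine shrimp goes locally extinct (initial).
Round 2 — checking thresholds:
  eelgrass: 1 of 2 neighbours ≥ 1, goes locally extinct.
  krill: 1 of 2 neighbours < 2, holds.
  limpets: 1 of 1 neighbours ≥ 1, goes locally extinct.
Round 3 — checking thresholds:
  herring: 1 of 1 neighbours ≥ 1, goes locally extinct.
  krill: 1 of 2 neighbours < 2, holds.
Round 4 — no new extinctions; cascade stops.

flatworms, krill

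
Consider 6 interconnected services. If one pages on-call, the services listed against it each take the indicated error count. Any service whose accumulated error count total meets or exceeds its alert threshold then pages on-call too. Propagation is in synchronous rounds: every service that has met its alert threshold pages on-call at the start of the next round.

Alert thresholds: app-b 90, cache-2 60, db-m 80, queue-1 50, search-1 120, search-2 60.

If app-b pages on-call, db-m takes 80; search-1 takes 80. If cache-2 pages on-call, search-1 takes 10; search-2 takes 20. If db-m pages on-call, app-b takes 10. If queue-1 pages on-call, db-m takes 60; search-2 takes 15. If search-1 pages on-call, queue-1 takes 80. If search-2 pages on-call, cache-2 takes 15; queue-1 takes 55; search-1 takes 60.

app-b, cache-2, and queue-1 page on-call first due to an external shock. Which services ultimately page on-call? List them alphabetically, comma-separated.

app-b, cache-2, db-m, queue-1

Round 1 — app-b, cache-2, queue-1 page on-call (initial).
  db-m: +80+60 → 140 ≥ 80
  search-1: +80+10 → 90 < 120
  search-2: +20+15 → 35 < 60
Round 2 — db-m pages on-call.
No further pages.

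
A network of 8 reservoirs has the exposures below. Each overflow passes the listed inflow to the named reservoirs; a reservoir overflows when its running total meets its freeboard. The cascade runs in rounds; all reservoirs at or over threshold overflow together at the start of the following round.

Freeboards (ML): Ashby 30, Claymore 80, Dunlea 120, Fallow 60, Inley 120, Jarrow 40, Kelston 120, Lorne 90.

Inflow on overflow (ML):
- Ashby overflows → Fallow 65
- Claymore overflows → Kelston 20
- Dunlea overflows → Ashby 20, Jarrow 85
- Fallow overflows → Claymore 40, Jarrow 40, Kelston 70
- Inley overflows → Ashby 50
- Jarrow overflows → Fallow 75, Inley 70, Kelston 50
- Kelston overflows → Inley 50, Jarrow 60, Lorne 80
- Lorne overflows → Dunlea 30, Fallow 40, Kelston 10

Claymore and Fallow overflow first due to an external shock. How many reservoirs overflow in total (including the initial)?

6

Round 1 — Claymore, Fallow overflow (initial).
  Jarrow: +40 → 40 ≥ 40
  Kelston: +20+70 → 90 < 120
Round 2 — Jarrow overflows.
  Inley: +70 → 70 < 120
  Kelston: +50 → 140 ≥ 120
Round 3 — Kelston overflows.
  Inley: +50 → 120 ≥ 120
  Lorne: +80 → 80 < 90
Round 4 — Inley overflows.
  Ashby: +50 → 50 ≥ 30
Round 5 — Ashby overflows.
No further overflows.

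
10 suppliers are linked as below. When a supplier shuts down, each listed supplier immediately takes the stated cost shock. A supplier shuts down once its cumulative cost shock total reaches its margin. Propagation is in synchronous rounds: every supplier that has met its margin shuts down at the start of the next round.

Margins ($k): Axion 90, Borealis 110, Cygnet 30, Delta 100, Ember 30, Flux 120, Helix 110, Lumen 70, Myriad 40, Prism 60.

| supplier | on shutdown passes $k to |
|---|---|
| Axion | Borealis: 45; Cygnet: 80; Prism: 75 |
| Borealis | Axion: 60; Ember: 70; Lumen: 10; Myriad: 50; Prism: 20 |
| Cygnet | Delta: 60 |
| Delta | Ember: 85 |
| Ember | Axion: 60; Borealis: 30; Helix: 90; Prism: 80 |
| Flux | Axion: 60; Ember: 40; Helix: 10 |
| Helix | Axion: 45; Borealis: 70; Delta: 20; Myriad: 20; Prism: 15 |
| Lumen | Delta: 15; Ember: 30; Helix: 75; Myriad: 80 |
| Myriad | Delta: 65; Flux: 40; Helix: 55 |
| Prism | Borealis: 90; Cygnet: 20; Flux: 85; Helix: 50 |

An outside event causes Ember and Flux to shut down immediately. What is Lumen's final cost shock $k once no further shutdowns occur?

10

Round 1 — Ember, Flux shut down (initial).
  Axion: +60+60 → 120 ≥ 90
  Borealis: +30 → 30 < 110
  Helix: +90+10 → 100 < 110
  Prism: +80 → 80 ≥ 60
Round 2 — Axion, Prism shut down.
  Borealis: +45+90 → 165 ≥ 110
  Cygnet: +80+20 → 100 ≥ 30
  Helix: +50 → 150 ≥ 110
Round 3 — Borealis, Cygnet, Helix shut down.
  Delta: +60+20 → 80 < 100
  Lumen: +10 → 10 < 70
  Myriad: +50+20 → 70 ≥ 40
Round 4 — Myriad shuts down.
  Delta: +65 → 145 ≥ 100
Round 5 — Delta shuts down.
No further shutdowns.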